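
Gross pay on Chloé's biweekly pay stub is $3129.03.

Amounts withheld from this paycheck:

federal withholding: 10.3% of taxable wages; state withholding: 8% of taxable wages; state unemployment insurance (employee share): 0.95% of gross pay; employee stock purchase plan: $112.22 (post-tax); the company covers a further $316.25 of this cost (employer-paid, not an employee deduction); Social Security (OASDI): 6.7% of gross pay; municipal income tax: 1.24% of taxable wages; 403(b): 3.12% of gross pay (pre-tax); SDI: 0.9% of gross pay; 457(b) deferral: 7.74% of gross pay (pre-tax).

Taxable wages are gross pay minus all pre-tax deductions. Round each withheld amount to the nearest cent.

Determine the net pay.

403(b): $3129.03 × 0.0312 = $97.63
457(b) deferral: $3129.03 × 0.0774 = $242.19
Pre-tax total = $97.63 + $242.19 = $339.82
Taxable wages = $3129.03 − $339.82 = $2789.21
Federal withholding: $2789.21 × 0.103 = $287.29
State withholding: $2789.21 × 0.08 = $223.14
Municipal income tax: $2789.21 × 0.0124 = $34.59
Social Security (OASDI): $3129.03 × 0.067 = $209.65
SDI: $3129.03 × 0.009 = $28.16
State unemployment insurance (employee share): $3129.03 × 0.0095 = $29.73
Employee stock purchase plan: $112.22
(Employer's $316.25 toward employee stock purchase plan is not withheld from the employee.)
Total deductions = $97.63 + $242.19 + $287.29 + $223.14 + $34.59 + $209.65 + $28.16 + $29.73 + $112.22 = $1264.60
Net pay = $3129.03 − $1264.60 = $1864.43

$1864.43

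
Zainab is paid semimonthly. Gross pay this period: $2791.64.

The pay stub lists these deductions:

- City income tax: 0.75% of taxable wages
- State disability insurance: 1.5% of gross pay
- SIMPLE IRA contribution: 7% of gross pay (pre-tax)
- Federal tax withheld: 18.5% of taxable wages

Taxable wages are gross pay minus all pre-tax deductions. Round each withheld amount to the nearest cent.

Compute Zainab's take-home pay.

$2054.59

SIMPLE IRA contribution: $2791.64 × 0.07 = $195.41
Taxable wages = $2791.64 − $195.41 = $2596.23
City income tax: $2596.23 × 0.0075 = $19.47
Federal tax withheld: $2596.23 × 0.185 = $480.30
State disability insurance: $2791.64 × 0.015 = $41.87
Total deductions = $195.41 + $19.47 + $480.30 + $41.87 = $737.05
Net pay = $2791.64 − $737.05 = $2054.59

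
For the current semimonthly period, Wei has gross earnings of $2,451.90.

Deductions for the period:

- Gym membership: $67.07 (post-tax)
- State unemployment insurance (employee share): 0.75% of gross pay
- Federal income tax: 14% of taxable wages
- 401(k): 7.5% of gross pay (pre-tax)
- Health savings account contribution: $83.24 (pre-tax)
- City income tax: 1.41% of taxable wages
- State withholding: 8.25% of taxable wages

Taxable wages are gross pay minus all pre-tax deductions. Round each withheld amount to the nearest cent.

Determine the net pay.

$1,582.39

401(k): $2,451.90 × 0.075 = $183.89
Health savings account contribution: $83.24
Pre-tax total = $183.89 + $83.24 = $267.13
Taxable wages = $2,451.90 − $267.13 = $2,184.77
Federal income tax: $2,184.77 × 0.14 = $305.87
State withholding: $2,184.77 × 0.0825 = $180.24
City income tax: $2,184.77 × 0.0141 = $30.81
State unemployment insurance (employee share): $2,451.90 × 0.0075 = $18.39
Gym membership: $67.07
Total deductions = $183.89 + $83.24 + $305.87 + $180.24 + $30.81 + $18.39 + $67.07 = $869.51
Net pay = $2,451.90 − $869.51 = $1,582.39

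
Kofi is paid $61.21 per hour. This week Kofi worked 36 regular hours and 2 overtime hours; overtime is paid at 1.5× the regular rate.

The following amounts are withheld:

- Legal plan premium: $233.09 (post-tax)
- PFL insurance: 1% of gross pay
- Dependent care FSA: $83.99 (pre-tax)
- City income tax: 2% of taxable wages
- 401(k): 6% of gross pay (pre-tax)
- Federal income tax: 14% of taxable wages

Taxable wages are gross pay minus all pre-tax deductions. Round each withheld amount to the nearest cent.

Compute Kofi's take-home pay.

$1557.41

Regular pay: 36 × $61.21 = $2203.56
Overtime pay: 2 × $61.21 × 1.5 = $183.63
Gross pay = $2203.56 + $183.63 = $2387.19
Dependent care FSA: $83.99
401(k): $2387.19 × 0.06 = $143.23
Pre-tax total = $83.99 + $143.23 = $227.22
Taxable wages = $2387.19 − $227.22 = $2159.97
Federal income tax: $2159.97 × 0.14 = $302.40
City income tax: $2159.97 × 0.02 = $43.20
PFL insurance: $2387.19 × 0.01 = $23.87
Legal plan premium: $233.09
Total deductions = $83.99 + $143.23 + $302.40 + $43.20 + $23.87 + $233.09 = $829.78
Net pay = $2387.19 − $829.78 = $1557.41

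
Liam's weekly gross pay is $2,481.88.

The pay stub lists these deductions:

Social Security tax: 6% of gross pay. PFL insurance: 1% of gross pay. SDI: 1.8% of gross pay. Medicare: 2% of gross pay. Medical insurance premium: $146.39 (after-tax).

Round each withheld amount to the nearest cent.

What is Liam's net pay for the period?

Medicare: $2,481.88 × 0.02 = $49.64
PFL insurance: $2,481.88 × 0.01 = $24.82
Social Security tax: $2,481.88 × 0.06 = $148.91
SDI: $2,481.88 × 0.018 = $44.67
Medical insurance premium: $146.39
Total deductions = $49.64 + $24.82 + $148.91 + $44.67 + $146.39 = $414.43
Net pay = $2,481.88 − $414.43 = $2,067.45

$2,067.45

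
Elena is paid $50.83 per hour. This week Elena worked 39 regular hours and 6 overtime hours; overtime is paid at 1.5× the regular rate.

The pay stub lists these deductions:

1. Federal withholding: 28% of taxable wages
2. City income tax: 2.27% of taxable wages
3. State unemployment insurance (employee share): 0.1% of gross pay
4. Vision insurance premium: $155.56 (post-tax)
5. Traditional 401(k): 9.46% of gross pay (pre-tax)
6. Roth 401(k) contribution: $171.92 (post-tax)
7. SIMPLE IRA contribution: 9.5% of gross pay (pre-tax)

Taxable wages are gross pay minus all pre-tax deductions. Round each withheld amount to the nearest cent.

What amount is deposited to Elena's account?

Regular pay: 39 × $50.83 = $1,982.37
Overtime pay: 6 × $50.83 × 1.5 = $457.47
Gross pay = $1,982.37 + $457.47 = $2,439.84
Traditional 401(k): $2,439.84 × 0.0946 = $230.81
SIMPLE IRA contribution: $2,439.84 × 0.095 = $231.78
Pre-tax total = $230.81 + $231.78 = $462.59
Taxable wages = $2,439.84 − $462.59 = $1,977.25
Federal withholding: $1,977.25 × 0.28 = $553.63
City income tax: $1,977.25 × 0.0227 = $44.88
State unemployment insurance (employee share): $2,439.84 × 0.001 = $2.44
Roth 401(k) contribution: $171.92
Vision insurance premium: $155.56
Total deductions = $230.81 + $231.78 + $553.63 + $44.88 + $2.44 + $171.92 + $155.56 = $1,391.02
Net pay = $2,439.84 − $1,391.02 = $1,048.82

$1,048.82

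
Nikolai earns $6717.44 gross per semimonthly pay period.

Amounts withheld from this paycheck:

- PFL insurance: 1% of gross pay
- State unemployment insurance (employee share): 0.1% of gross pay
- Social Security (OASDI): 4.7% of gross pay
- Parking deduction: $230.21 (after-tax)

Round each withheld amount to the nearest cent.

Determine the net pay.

Social Security (OASDI): $6717.44 × 0.047 = $315.72
State unemployment insurance (employee share): $6717.44 × 0.001 = $6.72
PFL insurance: $6717.44 × 0.01 = $67.17
Parking deduction: $230.21
Total deductions = $315.72 + $6.72 + $67.17 + $230.21 = $619.82
Net pay = $6717.44 − $619.82 = $6097.62

$6097.62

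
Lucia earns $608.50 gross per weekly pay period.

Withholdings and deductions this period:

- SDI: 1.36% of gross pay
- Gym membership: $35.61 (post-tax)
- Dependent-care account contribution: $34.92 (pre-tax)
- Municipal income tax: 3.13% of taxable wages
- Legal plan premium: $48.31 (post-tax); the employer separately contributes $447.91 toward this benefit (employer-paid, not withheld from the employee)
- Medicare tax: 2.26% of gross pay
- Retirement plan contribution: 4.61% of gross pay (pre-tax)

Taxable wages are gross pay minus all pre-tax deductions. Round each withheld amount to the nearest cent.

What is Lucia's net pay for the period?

$422.50

Retirement plan contribution: $608.50 × 0.0461 = $28.05
Dependent-care account contribution: $34.92
Pre-tax total = $28.05 + $34.92 = $62.97
Taxable wages = $608.50 − $62.97 = $545.53
Municipal income tax: $545.53 × 0.0313 = $17.08
Medicare tax: $608.50 × 0.0226 = $13.75
SDI: $608.50 × 0.0136 = $8.28
Legal plan premium: $48.31
Gym membership: $35.61
(Employer's $447.91 toward legal plan premium is not withheld from the employee.)
Total deductions = $28.05 + $34.92 + $17.08 + $13.75 + $8.28 + $48.31 + $35.61 = $186.00
Net pay = $608.50 − $186.00 = $422.50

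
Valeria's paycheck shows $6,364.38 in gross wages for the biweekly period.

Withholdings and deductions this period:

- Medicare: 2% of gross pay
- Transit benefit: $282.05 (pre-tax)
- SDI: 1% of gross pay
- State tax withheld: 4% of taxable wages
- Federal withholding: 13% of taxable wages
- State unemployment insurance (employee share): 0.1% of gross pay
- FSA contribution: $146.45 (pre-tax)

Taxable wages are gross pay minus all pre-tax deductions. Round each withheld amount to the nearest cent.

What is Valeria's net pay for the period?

Transit benefit: $282.05
FSA contribution: $146.45
Pre-tax total = $282.05 + $146.45 = $428.50
Taxable wages = $6,364.38 − $428.50 = $5,935.88
State tax withheld: $5,935.88 × 0.04 = $237.44
Federal withholding: $5,935.88 × 0.13 = $771.66
Medicare: $6,364.38 × 0.02 = $127.29
State unemployment insurance (employee share): $6,364.38 × 0.001 = $6.36
SDI: $6,364.38 × 0.01 = $63.64
Total deductions = $282.05 + $146.45 + $237.44 + $771.66 + $127.29 + $6.36 + $63.64 = $1,634.89
Net pay = $6,364.38 − $1,634.89 = $4,729.49

$4,729.49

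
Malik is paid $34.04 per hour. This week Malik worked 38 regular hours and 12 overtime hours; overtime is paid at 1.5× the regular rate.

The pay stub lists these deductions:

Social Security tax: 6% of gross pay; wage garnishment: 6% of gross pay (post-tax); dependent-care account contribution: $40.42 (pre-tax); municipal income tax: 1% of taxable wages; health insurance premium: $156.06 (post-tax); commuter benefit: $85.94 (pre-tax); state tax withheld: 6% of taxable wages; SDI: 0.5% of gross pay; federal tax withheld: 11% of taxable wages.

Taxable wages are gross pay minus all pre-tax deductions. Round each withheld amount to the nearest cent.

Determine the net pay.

$1,065.17

Regular pay: 38 × $34.04 = $1,293.52
Overtime pay: 12 × $34.04 × 1.5 = $612.72
Gross pay = $1,293.52 + $612.72 = $1,906.24
Commuter benefit: $85.94
Dependent-care account contribution: $40.42
Pre-tax total = $85.94 + $40.42 = $126.36
Taxable wages = $1,906.24 − $126.36 = $1,779.88
Municipal income tax: $1,779.88 × 0.01 = $17.80
State tax withheld: $1,779.88 × 0.06 = $106.79
Federal tax withheld: $1,779.88 × 0.11 = $195.79
Social Security tax: $1,906.24 × 0.06 = $114.37
SDI: $1,906.24 × 0.005 = $9.53
Health insurance premium: $156.06
Wage garnishment: $1,906.24 × 0.06 = $114.37
Total deductions = $85.94 + $40.42 + $17.80 + $106.79 + $195.79 + $114.37 + $9.53 + $156.06 + $114.37 = $841.07
Net pay = $1,906.24 − $841.07 = $1,065.17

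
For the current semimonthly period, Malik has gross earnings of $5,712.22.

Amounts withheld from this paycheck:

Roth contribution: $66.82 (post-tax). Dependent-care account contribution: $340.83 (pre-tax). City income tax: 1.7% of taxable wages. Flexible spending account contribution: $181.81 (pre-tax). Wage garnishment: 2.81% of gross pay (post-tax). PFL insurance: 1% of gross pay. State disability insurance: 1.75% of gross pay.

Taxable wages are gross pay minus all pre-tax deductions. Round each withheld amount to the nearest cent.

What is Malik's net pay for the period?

$4,716.95

Dependent-care account contribution: $340.83
Flexible spending account contribution: $181.81
Pre-tax total = $340.83 + $181.81 = $522.64
Taxable wages = $5,712.22 − $522.64 = $5,189.58
City income tax: $5,189.58 × 0.017 = $88.22
State disability insurance: $5,712.22 × 0.0175 = $99.96
PFL insurance: $5,712.22 × 0.01 = $57.12
Roth contribution: $66.82
Wage garnishment: $5,712.22 × 0.0281 = $160.51
Total deductions = $340.83 + $181.81 + $88.22 + $99.96 + $57.12 + $66.82 + $160.51 = $995.27
Net pay = $5,712.22 − $995.27 = $4,716.95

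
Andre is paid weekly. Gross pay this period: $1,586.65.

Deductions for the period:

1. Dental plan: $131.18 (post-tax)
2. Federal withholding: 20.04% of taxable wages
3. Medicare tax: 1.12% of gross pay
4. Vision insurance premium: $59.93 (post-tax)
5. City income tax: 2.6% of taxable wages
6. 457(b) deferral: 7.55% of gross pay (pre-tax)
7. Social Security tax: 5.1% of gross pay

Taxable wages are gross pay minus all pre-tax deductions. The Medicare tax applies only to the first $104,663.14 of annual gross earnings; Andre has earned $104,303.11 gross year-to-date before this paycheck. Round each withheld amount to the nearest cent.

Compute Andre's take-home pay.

457(b) deferral: $1,586.65 × 0.0755 = $119.79
Taxable wages = $1,586.65 − $119.79 = $1,466.86
City income tax: $1,466.86 × 0.026 = $38.14
Federal withholding: $1,466.86 × 0.2004 = $293.96
Social Security tax: $1,586.65 × 0.051 = $80.92
Medicare tax: only $104,663.14 − $104,303.11 = $360.03 of this check is subject → $360.03 × 0.0112 = $4.03
Dental plan: $131.18
Vision insurance premium: $59.93
Total deductions = $119.79 + $38.14 + $293.96 + $80.92 + $4.03 + $131.18 + $59.93 = $727.95
Net pay = $1,586.65 − $727.95 = $858.70

$858.70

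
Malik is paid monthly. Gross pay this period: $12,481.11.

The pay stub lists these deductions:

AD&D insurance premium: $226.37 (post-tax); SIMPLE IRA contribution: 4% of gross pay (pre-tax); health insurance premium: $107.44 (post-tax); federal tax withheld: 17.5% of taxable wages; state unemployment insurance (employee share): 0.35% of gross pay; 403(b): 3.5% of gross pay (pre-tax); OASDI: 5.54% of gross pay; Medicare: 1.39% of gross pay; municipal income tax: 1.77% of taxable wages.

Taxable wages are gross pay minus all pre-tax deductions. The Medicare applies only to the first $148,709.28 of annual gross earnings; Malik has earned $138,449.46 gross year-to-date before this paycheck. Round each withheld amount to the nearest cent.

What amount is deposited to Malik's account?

$8,108.75

403(b): $12,481.11 × 0.035 = $436.84
SIMPLE IRA contribution: $12,481.11 × 0.04 = $499.24
Pre-tax total = $436.84 + $499.24 = $936.08
Taxable wages = $12,481.11 − $936.08 = $11,545.03
Municipal income tax: $11,545.03 × 0.0177 = $204.35
Federal tax withheld: $11,545.03 × 0.175 = $2,020.38
Medicare: only $148,709.28 − $138,449.46 = $10,259.82 of this check is subject → $10,259.82 × 0.0139 = $142.61
State unemployment insurance (employee share): $12,481.11 × 0.0035 = $43.68
OASDI: $12,481.11 × 0.0554 = $691.45
Health insurance premium: $107.44
AD&D insurance premium: $226.37
Total deductions = $436.84 + $499.24 + $204.35 + $2,020.38 + $142.61 + $43.68 + $691.45 + $107.44 + $226.37 = $4,372.36
Net pay = $12,481.11 − $4,372.36 = $8,108.75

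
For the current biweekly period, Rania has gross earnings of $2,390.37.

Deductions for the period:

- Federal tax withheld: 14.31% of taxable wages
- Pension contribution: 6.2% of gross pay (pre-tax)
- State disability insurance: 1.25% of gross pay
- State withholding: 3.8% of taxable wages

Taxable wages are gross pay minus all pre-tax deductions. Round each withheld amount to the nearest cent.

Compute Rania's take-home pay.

Pension contribution: $2,390.37 × 0.062 = $148.20
Taxable wages = $2,390.37 − $148.20 = $2,242.17
Federal tax withheld: $2,242.17 × 0.1431 = $320.85
State withholding: $2,242.17 × 0.038 = $85.20
State disability insurance: $2,390.37 × 0.0125 = $29.88
Total deductions = $148.20 + $320.85 + $85.20 + $29.88 = $584.13
Net pay = $2,390.37 − $584.13 = $1,806.24

$1,806.24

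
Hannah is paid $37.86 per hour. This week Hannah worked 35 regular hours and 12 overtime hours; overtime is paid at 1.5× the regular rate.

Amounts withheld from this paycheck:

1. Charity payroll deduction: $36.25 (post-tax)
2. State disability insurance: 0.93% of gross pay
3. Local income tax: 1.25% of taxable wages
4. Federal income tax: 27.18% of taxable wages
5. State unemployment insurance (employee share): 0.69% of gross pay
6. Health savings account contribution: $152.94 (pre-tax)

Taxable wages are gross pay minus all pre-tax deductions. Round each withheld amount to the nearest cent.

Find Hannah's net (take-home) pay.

Regular pay: 35 × $37.86 = $1,325.10
Overtime pay: 12 × $37.86 × 1.5 = $681.48
Gross pay = $1,325.10 + $681.48 = $2,006.58
Health savings account contribution: $152.94
Taxable wages = $2,006.58 − $152.94 = $1,853.64
Federal income tax: $1,853.64 × 0.2718 = $503.82
Local income tax: $1,853.64 × 0.0125 = $23.17
State disability insurance: $2,006.58 × 0.0093 = $18.66
State unemployment insurance (employee share): $2,006.58 × 0.0069 = $13.85
Charity payroll deduction: $36.25
Total deductions = $152.94 + $503.82 + $23.17 + $18.66 + $13.85 + $36.25 = $748.69
Net pay = $2,006.58 − $748.69 = $1,257.89

$1,257.89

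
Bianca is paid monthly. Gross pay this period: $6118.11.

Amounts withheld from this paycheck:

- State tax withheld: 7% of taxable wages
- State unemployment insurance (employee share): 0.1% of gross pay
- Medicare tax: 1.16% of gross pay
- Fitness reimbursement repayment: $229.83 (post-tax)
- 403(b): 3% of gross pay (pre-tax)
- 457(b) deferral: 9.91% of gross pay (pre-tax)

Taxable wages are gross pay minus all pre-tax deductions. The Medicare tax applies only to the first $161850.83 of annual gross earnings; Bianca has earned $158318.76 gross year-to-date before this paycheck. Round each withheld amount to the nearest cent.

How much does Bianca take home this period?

403(b): $6118.11 × 0.03 = $183.54
457(b) deferral: $6118.11 × 0.0991 = $606.30
Pre-tax total = $183.54 + $606.30 = $789.84
Taxable wages = $6118.11 − $789.84 = $5328.27
State tax withheld: $5328.27 × 0.07 = $372.98
State unemployment insurance (employee share): $6118.11 × 0.001 = $6.12
Medicare tax: only $161850.83 − $158318.76 = $3532.07 of this check is subject → $3532.07 × 0.0116 = $40.97
Fitness reimbursement repayment: $229.83
Total deductions = $183.54 + $606.30 + $372.98 + $6.12 + $40.97 + $229.83 = $1439.74
Net pay = $6118.11 − $1439.74 = $4678.37

$4678.37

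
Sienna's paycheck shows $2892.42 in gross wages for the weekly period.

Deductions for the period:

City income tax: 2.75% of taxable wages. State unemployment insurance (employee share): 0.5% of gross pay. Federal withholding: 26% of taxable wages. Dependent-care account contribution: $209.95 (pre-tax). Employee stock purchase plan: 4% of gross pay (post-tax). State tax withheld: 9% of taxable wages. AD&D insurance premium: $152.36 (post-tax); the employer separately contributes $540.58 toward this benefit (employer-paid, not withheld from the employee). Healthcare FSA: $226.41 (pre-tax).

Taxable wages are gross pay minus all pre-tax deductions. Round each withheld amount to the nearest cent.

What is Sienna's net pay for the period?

$1246.37

Dependent-care account contribution: $209.95
Healthcare FSA: $226.41
Pre-tax total = $209.95 + $226.41 = $436.36
Taxable wages = $2892.42 − $436.36 = $2456.06
Federal withholding: $2456.06 × 0.26 = $638.58
City income tax: $2456.06 × 0.0275 = $67.54
State tax withheld: $2456.06 × 0.09 = $221.05
State unemployment insurance (employee share): $2892.42 × 0.005 = $14.46
Employee stock purchase plan: $2892.42 × 0.04 = $115.70
AD&D insurance premium: $152.36
(Employer's $540.58 toward AD&D insurance premium is not withheld from the employee.)
Total deductions = $209.95 + $226.41 + $638.58 + $67.54 + $221.05 + $14.46 + $115.70 + $152.36 = $1646.05
Net pay = $2892.42 − $1646.05 = $1246.37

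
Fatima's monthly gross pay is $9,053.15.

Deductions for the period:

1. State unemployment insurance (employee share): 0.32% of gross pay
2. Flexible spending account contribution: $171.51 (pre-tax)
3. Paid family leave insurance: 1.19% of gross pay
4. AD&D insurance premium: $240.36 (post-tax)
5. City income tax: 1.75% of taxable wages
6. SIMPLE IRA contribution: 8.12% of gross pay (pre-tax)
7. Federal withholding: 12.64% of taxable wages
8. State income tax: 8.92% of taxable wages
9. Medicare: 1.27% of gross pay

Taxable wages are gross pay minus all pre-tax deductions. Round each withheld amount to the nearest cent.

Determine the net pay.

$5,755.53

Flexible spending account contribution: $171.51
SIMPLE IRA contribution: $9,053.15 × 0.0812 = $735.12
Pre-tax total = $171.51 + $735.12 = $906.63
Taxable wages = $9,053.15 − $906.63 = $8,146.52
State income tax: $8,146.52 × 0.0892 = $726.67
Federal withholding: $8,146.52 × 0.1264 = $1,029.72
City income tax: $8,146.52 × 0.0175 = $142.56
State unemployment insurance (employee share): $9,053.15 × 0.0032 = $28.97
Paid family leave insurance: $9,053.15 × 0.0119 = $107.73
Medicare: $9,053.15 × 0.0127 = $114.98
AD&D insurance premium: $240.36
Total deductions = $171.51 + $735.12 + $726.67 + $1,029.72 + $142.56 + $28.97 + $107.73 + $114.98 + $240.36 = $3,297.62
Net pay = $9,053.15 − $3,297.62 = $5,755.53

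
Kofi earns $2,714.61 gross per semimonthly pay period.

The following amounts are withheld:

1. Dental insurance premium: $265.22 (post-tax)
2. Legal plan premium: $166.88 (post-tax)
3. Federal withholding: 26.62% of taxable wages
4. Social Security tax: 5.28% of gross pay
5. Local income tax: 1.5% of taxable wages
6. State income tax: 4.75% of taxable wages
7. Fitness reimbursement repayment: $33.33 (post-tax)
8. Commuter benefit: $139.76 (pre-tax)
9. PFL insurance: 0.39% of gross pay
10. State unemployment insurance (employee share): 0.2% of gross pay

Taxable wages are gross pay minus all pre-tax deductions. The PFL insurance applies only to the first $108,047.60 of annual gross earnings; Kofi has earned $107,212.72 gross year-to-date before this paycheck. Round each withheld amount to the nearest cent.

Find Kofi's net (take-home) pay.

$1,111.04

Commuter benefit: $139.76
Taxable wages = $2,714.61 − $139.76 = $2,574.85
Local income tax: $2,574.85 × 0.015 = $38.62
State income tax: $2,574.85 × 0.0475 = $122.31
Federal withholding: $2,574.85 × 0.2662 = $685.43
Social Security tax: $2,714.61 × 0.0528 = $143.33
PFL insurance: only $108,047.60 − $107,212.72 = $834.88 of this check is subject → $834.88 × 0.0039 = $3.26
State unemployment insurance (employee share): $2,714.61 × 0.002 = $5.43
Dental insurance premium: $265.22
Fitness reimbursement repayment: $33.33
Legal plan premium: $166.88
Total deductions = $139.76 + $38.62 + $122.31 + $685.43 + $143.33 + $3.26 + $5.43 + $265.22 + $33.33 + $166.88 = $1,603.57
Net pay = $2,714.61 − $1,603.57 = $1,111.04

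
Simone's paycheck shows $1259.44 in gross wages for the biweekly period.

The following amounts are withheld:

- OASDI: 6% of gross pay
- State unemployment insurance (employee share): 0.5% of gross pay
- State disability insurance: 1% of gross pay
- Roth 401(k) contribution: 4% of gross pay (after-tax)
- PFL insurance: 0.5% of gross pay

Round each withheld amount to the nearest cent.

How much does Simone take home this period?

$1108.30

State disability insurance: $1259.44 × 0.01 = $12.59
OASDI: $1259.44 × 0.06 = $75.57
State unemployment insurance (employee share): $1259.44 × 0.005 = $6.30
PFL insurance: $1259.44 × 0.005 = $6.30
Roth 401(k) contribution: $1259.44 × 0.04 = $50.38
Total deductions = $12.59 + $75.57 + $6.30 + $6.30 + $50.38 = $151.14
Net pay = $1259.44 − $151.14 = $1108.30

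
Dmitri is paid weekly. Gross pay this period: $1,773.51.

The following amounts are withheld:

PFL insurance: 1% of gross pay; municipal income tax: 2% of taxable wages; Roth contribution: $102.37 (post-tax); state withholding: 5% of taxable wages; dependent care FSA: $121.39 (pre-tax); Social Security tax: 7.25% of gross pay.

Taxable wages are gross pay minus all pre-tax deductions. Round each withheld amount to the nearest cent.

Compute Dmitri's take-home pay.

Dependent care FSA: $121.39
Taxable wages = $1,773.51 − $121.39 = $1,652.12
Municipal income tax: $1,652.12 × 0.02 = $33.04
State withholding: $1,652.12 × 0.05 = $82.61
PFL insurance: $1,773.51 × 0.01 = $17.74
Social Security tax: $1,773.51 × 0.0725 = $128.58
Roth contribution: $102.37
Total deductions = $121.39 + $33.04 + $82.61 + $17.74 + $128.58 + $102.37 = $485.73
Net pay = $1,773.51 − $485.73 = $1,287.78

$1,287.78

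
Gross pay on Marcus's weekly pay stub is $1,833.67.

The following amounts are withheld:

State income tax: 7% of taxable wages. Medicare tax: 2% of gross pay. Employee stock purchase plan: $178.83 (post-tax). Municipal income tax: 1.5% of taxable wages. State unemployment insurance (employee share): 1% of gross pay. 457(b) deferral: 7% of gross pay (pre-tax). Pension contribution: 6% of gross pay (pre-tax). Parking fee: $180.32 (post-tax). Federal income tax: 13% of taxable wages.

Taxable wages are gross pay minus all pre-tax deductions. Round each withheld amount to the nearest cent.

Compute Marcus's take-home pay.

$838.14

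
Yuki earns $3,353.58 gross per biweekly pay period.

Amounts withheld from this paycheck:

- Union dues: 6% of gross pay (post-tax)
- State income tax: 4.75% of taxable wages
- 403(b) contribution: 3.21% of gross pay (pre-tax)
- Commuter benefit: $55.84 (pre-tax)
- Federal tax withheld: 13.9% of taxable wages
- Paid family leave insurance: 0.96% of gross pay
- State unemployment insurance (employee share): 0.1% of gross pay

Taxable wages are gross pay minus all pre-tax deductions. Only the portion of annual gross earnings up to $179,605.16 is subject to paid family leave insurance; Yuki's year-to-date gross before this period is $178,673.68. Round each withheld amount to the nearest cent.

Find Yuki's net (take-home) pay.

Commuter benefit: $55.84
403(b) contribution: $3,353.58 × 0.0321 = $107.65
Pre-tax total = $55.84 + $107.65 = $163.49
Taxable wages = $3,353.58 − $163.49 = $3,190.09
Federal tax withheld: $3,190.09 × 0.139 = $443.42
State income tax: $3,190.09 × 0.0475 = $151.53
State unemployment insurance (employee share): $3,353.58 × 0.001 = $3.35
Paid family leave insurance: only $179,605.16 − $178,673.68 = $931.48 of this check is subject → $931.48 × 0.0096 = $8.94
Union dues: $3,353.58 × 0.06 = $201.21
Total deductions = $55.84 + $107.65 + $443.42 + $151.53 + $3.35 + $8.94 + $201.21 = $971.94
Net pay = $3,353.58 − $971.94 = $2,381.64

$2,381.64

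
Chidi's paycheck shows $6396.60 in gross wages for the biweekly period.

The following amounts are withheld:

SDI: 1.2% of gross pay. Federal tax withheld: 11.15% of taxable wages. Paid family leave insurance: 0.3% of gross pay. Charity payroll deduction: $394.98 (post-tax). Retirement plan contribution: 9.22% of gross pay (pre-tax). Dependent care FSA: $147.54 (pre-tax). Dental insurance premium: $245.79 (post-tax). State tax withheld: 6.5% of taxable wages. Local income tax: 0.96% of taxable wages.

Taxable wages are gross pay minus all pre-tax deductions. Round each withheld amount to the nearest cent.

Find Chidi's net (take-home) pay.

Retirement plan contribution: $6396.60 × 0.0922 = $589.77
Dependent care FSA: $147.54
Pre-tax total = $589.77 + $147.54 = $737.31
Taxable wages = $6396.60 − $737.31 = $5659.29
State tax withheld: $5659.29 × 0.065 = $367.85
Federal tax withheld: $5659.29 × 0.1115 = $631.01
Local income tax: $5659.29 × 0.0096 = $54.33
SDI: $6396.60 × 0.012 = $76.76
Paid family leave insurance: $6396.60 × 0.003 = $19.19
Dental insurance premium: $245.79
Charity payroll deduction: $394.98
Total deductions = $589.77 + $147.54 + $367.85 + $631.01 + $54.33 + $76.76 + $19.19 + $245.79 + $394.98 = $2527.22
Net pay = $6396.60 − $2527.22 = $3869.38

$3869.38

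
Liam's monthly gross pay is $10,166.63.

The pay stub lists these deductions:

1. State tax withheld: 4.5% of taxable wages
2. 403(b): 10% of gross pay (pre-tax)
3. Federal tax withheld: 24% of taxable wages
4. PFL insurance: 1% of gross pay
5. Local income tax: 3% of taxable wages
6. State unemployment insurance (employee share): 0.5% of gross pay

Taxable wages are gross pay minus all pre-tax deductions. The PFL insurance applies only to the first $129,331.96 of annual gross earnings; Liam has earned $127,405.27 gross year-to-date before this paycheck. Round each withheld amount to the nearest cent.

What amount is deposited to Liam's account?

$6,197.63

403(b): $10,166.63 × 0.1 = $1,016.66
Taxable wages = $10,166.63 − $1,016.66 = $9,149.97
Federal tax withheld: $9,149.97 × 0.24 = $2,195.99
State tax withheld: $9,149.97 × 0.045 = $411.75
Local income tax: $9,149.97 × 0.03 = $274.50
PFL insurance: only $129,331.96 − $127,405.27 = $1,926.69 of this check is subject → $1,926.69 × 0.01 = $19.27
State unemployment insurance (employee share): $10,166.63 × 0.005 = $50.83
Total deductions = $1,016.66 + $2,195.99 + $411.75 + $274.50 + $19.27 + $50.83 = $3,969.00
Net pay = $10,166.63 − $3,969.00 = $6,197.63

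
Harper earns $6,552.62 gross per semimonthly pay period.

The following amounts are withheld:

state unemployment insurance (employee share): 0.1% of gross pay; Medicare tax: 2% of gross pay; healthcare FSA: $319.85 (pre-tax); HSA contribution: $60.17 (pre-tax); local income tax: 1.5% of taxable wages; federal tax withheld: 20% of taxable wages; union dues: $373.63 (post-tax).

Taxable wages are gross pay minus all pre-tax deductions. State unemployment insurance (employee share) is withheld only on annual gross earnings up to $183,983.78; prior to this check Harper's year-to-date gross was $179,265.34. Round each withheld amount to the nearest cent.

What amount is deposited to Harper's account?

Healthcare FSA: $319.85
HSA contribution: $60.17
Pre-tax total = $319.85 + $60.17 = $380.02
Taxable wages = $6,552.62 − $380.02 = $6,172.60
Local income tax: $6,172.60 × 0.015 = $92.59
Federal tax withheld: $6,172.60 × 0.2 = $1,234.52
Medicare tax: $6,552.62 × 0.02 = $131.05
State unemployment insurance (employee share): only $183,983.78 − $179,265.34 = $4,718.44 of this check is subject → $4,718.44 × 0.001 = $4.72
Union dues: $373.63
Total deductions = $319.85 + $60.17 + $92.59 + $1,234.52 + $131.05 + $4.72 + $373.63 = $2,216.53
Net pay = $6,552.62 − $2,216.53 = $4,336.09

$4,336.09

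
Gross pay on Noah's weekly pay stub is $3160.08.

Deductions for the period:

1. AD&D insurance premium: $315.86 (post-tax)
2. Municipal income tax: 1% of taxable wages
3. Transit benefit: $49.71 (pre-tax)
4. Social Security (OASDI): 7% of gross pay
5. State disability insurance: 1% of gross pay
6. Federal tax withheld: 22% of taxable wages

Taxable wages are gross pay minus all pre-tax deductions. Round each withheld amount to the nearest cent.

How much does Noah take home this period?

$1826.32

Transit benefit: $49.71
Taxable wages = $3160.08 − $49.71 = $3110.37
Municipal income tax: $3110.37 × 0.01 = $31.10
Federal tax withheld: $3110.37 × 0.22 = $684.28
State disability insurance: $3160.08 × 0.01 = $31.60
Social Security (OASDI): $3160.08 × 0.07 = $221.21
AD&D insurance premium: $315.86
Total deductions = $49.71 + $31.10 + $684.28 + $31.60 + $221.21 + $315.86 = $1333.76
Net pay = $3160.08 − $1333.76 = $1826.32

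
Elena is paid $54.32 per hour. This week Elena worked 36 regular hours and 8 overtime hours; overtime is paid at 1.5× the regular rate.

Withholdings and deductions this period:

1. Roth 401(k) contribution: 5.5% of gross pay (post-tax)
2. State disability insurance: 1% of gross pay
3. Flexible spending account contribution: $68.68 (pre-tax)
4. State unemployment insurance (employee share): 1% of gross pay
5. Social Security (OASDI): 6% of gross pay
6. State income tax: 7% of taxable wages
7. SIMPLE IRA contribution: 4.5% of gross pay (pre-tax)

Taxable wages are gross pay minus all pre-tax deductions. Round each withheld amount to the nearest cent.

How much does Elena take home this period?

$1,899.88

Regular pay: 36 × $54.32 = $1,955.52
Overtime pay: 8 × $54.32 × 1.5 = $651.84
Gross pay = $1,955.52 + $651.84 = $2,607.36
Flexible spending account contribution: $68.68
SIMPLE IRA contribution: $2,607.36 × 0.045 = $117.33
Pre-tax total = $68.68 + $117.33 = $186.01
Taxable wages = $2,607.36 − $186.01 = $2,421.35
State income tax: $2,421.35 × 0.07 = $169.49
State disability insurance: $2,607.36 × 0.01 = $26.07
Social Security (OASDI): $2,607.36 × 0.06 = $156.44
State unemployment insurance (employee share): $2,607.36 × 0.01 = $26.07
Roth 401(k) contribution: $2,607.36 × 0.055 = $143.40
Total deductions = $68.68 + $117.33 + $169.49 + $26.07 + $156.44 + $26.07 + $143.40 = $707.48
Net pay = $2,607.36 − $707.48 = $1,899.88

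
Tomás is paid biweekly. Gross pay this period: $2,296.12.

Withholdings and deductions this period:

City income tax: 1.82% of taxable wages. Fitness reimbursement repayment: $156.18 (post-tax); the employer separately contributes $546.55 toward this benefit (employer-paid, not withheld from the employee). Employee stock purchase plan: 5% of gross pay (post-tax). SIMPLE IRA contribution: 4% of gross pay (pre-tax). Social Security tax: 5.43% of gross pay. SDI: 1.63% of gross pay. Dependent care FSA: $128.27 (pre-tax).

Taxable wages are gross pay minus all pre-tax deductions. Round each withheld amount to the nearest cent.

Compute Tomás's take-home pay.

Dependent care FSA: $128.27
SIMPLE IRA contribution: $2,296.12 × 0.04 = $91.84
Pre-tax total = $128.27 + $91.84 = $220.11
Taxable wages = $2,296.12 − $220.11 = $2,076.01
City income tax: $2,076.01 × 0.0182 = $37.78
Social Security tax: $2,296.12 × 0.0543 = $124.68
SDI: $2,296.12 × 0.0163 = $37.43
Employee stock purchase plan: $2,296.12 × 0.05 = $114.81
Fitness reimbursement repayment: $156.18
(Employer's $546.55 toward fitness reimbursement repayment is not withheld from the employee.)
Total deductions = $128.27 + $91.84 + $37.78 + $124.68 + $37.43 + $114.81 + $156.18 = $690.99
Net pay = $2,296.12 − $690.99 = $1,605.13

$1,605.13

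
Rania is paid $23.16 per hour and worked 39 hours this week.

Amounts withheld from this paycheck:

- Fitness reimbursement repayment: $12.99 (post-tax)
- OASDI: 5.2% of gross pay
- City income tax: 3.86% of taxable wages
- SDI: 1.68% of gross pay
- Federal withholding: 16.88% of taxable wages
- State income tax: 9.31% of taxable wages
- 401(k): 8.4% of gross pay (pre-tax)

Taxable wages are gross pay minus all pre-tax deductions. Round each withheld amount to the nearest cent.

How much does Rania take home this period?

$503.61

Gross pay: 39 × $23.16 = $903.24
401(k): $903.24 × 0.084 = $75.87
Taxable wages = $903.24 − $75.87 = $827.37
State income tax: $827.37 × 0.0931 = $77.03
City income tax: $827.37 × 0.0386 = $31.94
Federal withholding: $827.37 × 0.1688 = $139.66
OASDI: $903.24 × 0.052 = $46.97
SDI: $903.24 × 0.0168 = $15.17
Fitness reimbursement repayment: $12.99
Total deductions = $75.87 + $77.03 + $31.94 + $139.66 + $46.97 + $15.17 + $12.99 = $399.63
Net pay = $903.24 − $399.63 = $503.61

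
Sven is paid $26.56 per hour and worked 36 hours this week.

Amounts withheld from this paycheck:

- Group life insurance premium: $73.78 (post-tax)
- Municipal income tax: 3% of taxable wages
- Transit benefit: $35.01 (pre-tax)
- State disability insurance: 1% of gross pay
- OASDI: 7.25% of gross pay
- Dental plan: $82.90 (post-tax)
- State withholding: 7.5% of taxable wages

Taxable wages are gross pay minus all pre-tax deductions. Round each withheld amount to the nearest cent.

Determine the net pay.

$588.87

Gross pay: 36 × $26.56 = $956.16
Transit benefit: $35.01
Taxable wages = $956.16 − $35.01 = $921.15
State withholding: $921.15 × 0.075 = $69.09
Municipal income tax: $921.15 × 0.03 = $27.63
OASDI: $956.16 × 0.0725 = $69.32
State disability insurance: $956.16 × 0.01 = $9.56
Group life insurance premium: $73.78
Dental plan: $82.90
Total deductions = $35.01 + $69.09 + $27.63 + $69.32 + $9.56 + $73.78 + $82.90 = $367.29
Net pay = $956.16 − $367.29 = $588.87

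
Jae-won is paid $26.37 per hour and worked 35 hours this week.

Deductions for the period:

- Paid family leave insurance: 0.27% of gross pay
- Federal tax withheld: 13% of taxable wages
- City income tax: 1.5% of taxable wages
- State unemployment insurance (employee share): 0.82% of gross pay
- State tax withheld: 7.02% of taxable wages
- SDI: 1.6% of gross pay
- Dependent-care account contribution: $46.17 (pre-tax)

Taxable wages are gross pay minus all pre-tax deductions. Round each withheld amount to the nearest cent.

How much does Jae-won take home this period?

$663.27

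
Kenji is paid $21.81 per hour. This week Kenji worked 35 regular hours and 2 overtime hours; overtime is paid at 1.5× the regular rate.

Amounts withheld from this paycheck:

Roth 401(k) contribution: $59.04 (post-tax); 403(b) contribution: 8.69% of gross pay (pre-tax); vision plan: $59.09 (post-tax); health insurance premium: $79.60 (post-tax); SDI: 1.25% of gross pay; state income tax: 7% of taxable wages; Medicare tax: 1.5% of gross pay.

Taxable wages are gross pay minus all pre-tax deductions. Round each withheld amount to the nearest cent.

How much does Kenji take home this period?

Regular pay: 35 × $21.81 = $763.35
Overtime pay: 2 × $21.81 × 1.5 = $65.43
Gross pay = $763.35 + $65.43 = $828.78
403(b) contribution: $828.78 × 0.0869 = $72.02
Taxable wages = $828.78 − $72.02 = $756.76
State income tax: $756.76 × 0.07 = $52.97
Medicare tax: $828.78 × 0.015 = $12.43
SDI: $828.78 × 0.0125 = $10.36
Roth 401(k) contribution: $59.04
Vision plan: $59.09
Health insurance premium: $79.60
Total deductions = $72.02 + $52.97 + $12.43 + $10.36 + $59.04 + $59.09 + $79.60 = $345.51
Net pay = $828.78 − $345.51 = $483.27

$483.27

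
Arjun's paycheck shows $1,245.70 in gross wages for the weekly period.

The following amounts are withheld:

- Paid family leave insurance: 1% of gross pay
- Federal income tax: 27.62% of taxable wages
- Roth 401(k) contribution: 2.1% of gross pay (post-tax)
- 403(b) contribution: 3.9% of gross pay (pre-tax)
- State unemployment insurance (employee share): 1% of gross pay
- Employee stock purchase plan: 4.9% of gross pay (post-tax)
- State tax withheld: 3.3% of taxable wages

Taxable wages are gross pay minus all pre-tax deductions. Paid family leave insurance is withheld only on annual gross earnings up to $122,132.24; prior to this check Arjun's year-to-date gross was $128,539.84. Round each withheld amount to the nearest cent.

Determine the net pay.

$727.32

403(b) contribution: $1,245.70 × 0.039 = $48.58
Taxable wages = $1,245.70 − $48.58 = $1,197.12
Federal income tax: $1,197.12 × 0.2762 = $330.64
State tax withheld: $1,197.12 × 0.033 = $39.50
State unemployment insurance (employee share): $1,245.70 × 0.01 = $12.46
Paid family leave insurance: annual cap $122,132.24 already reached (YTD $128,539.84), so $0.00
Employee stock purchase plan: $1,245.70 × 0.049 = $61.04
Roth 401(k) contribution: $1,245.70 × 0.021 = $26.16
Total deductions = $48.58 + $330.64 + $39.50 + $12.46 + $0.00 + $61.04 + $26.16 = $518.38
Net pay = $1,245.70 − $518.38 = $727.32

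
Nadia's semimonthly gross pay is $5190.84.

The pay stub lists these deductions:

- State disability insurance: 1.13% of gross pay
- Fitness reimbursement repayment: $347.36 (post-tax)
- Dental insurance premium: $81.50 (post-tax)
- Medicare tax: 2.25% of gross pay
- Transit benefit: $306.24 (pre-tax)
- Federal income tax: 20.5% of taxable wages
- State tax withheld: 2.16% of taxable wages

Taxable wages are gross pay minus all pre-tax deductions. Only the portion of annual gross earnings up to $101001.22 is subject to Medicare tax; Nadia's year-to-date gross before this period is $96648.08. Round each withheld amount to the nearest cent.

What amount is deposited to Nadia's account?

Transit benefit: $306.24
Taxable wages = $5190.84 − $306.24 = $4884.60
Federal income tax: $4884.60 × 0.205 = $1001.34
State tax withheld: $4884.60 × 0.0216 = $105.51
Medicare tax: only $101001.22 − $96648.08 = $4353.14 of this check is subject → $4353.14 × 0.0225 = $97.95
State disability insurance: $5190.84 × 0.0113 = $58.66
Fitness reimbursement repayment: $347.36
Dental insurance premium: $81.50
Total deductions = $306.24 + $1001.34 + $105.51 + $97.95 + $58.66 + $347.36 + $81.50 = $1998.56
Net pay = $5190.84 − $1998.56 = $3192.28

$3192.28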